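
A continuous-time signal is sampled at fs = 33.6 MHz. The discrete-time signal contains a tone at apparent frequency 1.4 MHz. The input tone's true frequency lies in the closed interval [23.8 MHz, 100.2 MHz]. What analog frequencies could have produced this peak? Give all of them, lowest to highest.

32.2 MHz, 35 MHz, 65.8 MHz, 68.6 MHz, 99.4 MHz

Frequencies that alias to 1.4 MHz are k·fs ± 1.4 MHz for integer k ≥ 0.
k=0: 1.4 MHz.
k=1: 32.2 MHz, 35 MHz.
k=2: 65.8 MHz, 68.6 MHz.
k=3: 99.4 MHz, 102.2 MHz.
k=4: 133 MHz, 135.8 MHz.
Within [23.8 MHz, 100.2 MHz]: 32.2 MHz, 35 MHz, 65.8 MHz, 68.6 MHz, 99.4 MHz.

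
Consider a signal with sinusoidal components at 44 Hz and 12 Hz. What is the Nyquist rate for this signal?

88 Hz

Highest-frequency component: 44 Hz.
Nyquist rate = 2 × 44 Hz = 88 Hz.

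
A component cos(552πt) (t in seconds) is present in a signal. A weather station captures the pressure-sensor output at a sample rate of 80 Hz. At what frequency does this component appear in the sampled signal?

36 Hz

ω = 552π rad/s → f = ω/(2π) = 276 Hz.
276 Hz mod fs = 36 Hz.
36 Hz ≤ fs/2 = 40 Hz, appears at 36 Hz.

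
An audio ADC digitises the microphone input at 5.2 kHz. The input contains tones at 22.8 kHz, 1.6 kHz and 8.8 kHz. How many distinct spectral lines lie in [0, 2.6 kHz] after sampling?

2

fs/2 = 2.6 kHz.
22.8 kHz mod fs = 2 kHz.
2 kHz ≤ fs/2 = 2.6 kHz, appears at 2 kHz.
1.6 kHz ≤ fs/2 = 2.6 kHz, passes unchanged.
8.8 kHz mod fs = 3.6 kHz.
3.6 kHz > fs/2 = 2.6 kHz, folds to fs − 3.6 kHz = 1.6 kHz.
Distinct values: {1.6 kHz, 2 kHz} → 2.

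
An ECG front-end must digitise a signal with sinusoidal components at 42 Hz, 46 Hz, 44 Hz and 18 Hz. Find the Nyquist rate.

Highest-frequency component: 46 Hz.
Nyquist rate = 2 × 46 Hz = 92 Hz.

92 Hz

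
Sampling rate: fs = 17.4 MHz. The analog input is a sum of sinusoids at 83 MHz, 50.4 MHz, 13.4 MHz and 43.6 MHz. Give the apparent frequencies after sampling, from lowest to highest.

1.8 MHz, 4 MHz, 8.6 MHz

fs/2 = 8.7 MHz.
83 MHz mod fs = 13.4 MHz.
13.4 MHz > fs/2 = 8.7 MHz, folds to fs − 13.4 MHz = 4 MHz.
50.4 MHz mod fs = 15.6 MHz.
15.6 MHz > fs/2 = 8.7 MHz, folds to fs − 15.6 MHz = 1.8 MHz.
13.4 MHz > fs/2 = 8.7 MHz, folds to fs − 13.4 MHz = 4 MHz.
43.6 MHz mod fs = 8.8 MHz.
8.8 MHz > fs/2 = 8.7 MHz, folds to fs − 8.8 MHz = 8.6 MHz.
Distinct values: {1.8 MHz, 4 MHz, 8.6 MHz}.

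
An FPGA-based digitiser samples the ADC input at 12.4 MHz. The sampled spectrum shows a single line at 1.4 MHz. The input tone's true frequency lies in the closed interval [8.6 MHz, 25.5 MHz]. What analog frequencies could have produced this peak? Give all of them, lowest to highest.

11 MHz, 13.8 MHz, 23.4 MHz

Frequencies that alias to 1.4 MHz are k·fs ± 1.4 MHz for integer k ≥ 0.
k=0: 1.4 MHz.
k=1: 11 MHz, 13.8 MHz.
k=2: 23.4 MHz, 26.2 MHz.
k=3: 35.8 MHz, 38.6 MHz.
Within [8.6 MHz, 25.5 MHz]: 11 MHz, 13.8 MHz, 23.4 MHz.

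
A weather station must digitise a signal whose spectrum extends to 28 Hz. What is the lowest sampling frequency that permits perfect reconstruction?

Nyquist rate = 2 × 28 Hz = 56 Hz.

56 Hz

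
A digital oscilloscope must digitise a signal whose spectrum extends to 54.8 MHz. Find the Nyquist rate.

Nyquist rate = 2 × 54.8 MHz = 109.6 MHz.

109.6 MHz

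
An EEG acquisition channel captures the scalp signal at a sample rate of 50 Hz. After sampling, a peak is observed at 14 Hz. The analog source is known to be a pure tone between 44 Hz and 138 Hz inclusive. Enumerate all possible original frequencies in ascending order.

Frequencies that alias to 14 Hz are k·fs ± 14 Hz for integer k ≥ 0.
k=0: 14 Hz.
k=1: 36 Hz, 64 Hz.
k=2: 86 Hz, 114 Hz.
k=3: 136 Hz, 164 Hz.
k=4: 186 Hz, 214 Hz.
Within [44 Hz, 138 Hz]: 64 Hz, 86 Hz, 114 Hz, 136 Hz.

64 Hz, 86 Hz, 114 Hz, 136 Hz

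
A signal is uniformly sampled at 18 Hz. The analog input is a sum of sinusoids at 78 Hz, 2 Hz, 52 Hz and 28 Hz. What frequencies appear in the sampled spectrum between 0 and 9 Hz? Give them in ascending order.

fs/2 = 9 Hz.
78 Hz mod fs = 6 Hz.
6 Hz ≤ fs/2 = 9 Hz, appears at 6 Hz.
2 Hz ≤ fs/2 = 9 Hz, passes unchanged.
52 Hz mod fs = 16 Hz.
16 Hz > fs/2 = 9 Hz, folds to fs − 16 Hz = 2 Hz.
28 Hz mod fs = 10 Hz.
10 Hz > fs/2 = 9 Hz, folds to fs − 10 Hz = 8 Hz.
Distinct values: {2 Hz, 6 Hz, 8 Hz}.

2 Hz, 6 Hz, 8 Hz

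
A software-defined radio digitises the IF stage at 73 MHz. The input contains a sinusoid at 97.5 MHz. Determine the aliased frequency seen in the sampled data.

24.5 MHz

97.5 MHz mod fs = 24.5 MHz.
24.5 MHz ≤ fs/2 = 36.5 MHz, appears at 24.5 MHz.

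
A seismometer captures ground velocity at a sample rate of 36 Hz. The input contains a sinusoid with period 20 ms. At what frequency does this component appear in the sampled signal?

T = 20 ms → f = 1/T = 50 Hz.
50 Hz mod fs = 14 Hz.
14 Hz ≤ fs/2 = 18 Hz, appears at 14 Hz.

14 Hz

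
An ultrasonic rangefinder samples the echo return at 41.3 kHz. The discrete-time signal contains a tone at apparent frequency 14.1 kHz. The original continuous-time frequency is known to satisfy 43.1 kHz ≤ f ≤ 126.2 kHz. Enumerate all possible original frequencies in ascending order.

55.4 kHz, 68.5 kHz, 96.7 kHz, 109.8 kHz

Frequencies that alias to 14.1 kHz are k·fs ± 14.1 kHz for integer k ≥ 0.
k=0: 14.1 kHz.
k=1: 27.2 kHz, 55.4 kHz.
k=2: 68.5 kHz, 96.7 kHz.
k=3: 109.8 kHz, 138 kHz.
k=4: 151.1 kHz, 179.3 kHz.
Within [43.1 kHz, 126.2 kHz]: 55.4 kHz, 68.5 kHz, 96.7 kHz, 109.8 kHz.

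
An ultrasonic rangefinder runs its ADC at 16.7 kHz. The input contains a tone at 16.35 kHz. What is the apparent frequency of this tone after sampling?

0.35 kHz

16.35 kHz > fs/2 = 8.35 kHz, folds to fs − 16.35 kHz = 0.35 kHz.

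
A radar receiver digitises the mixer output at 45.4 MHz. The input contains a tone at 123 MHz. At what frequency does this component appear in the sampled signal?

13.2 MHz

123 MHz mod fs = 32.2 MHz.
32.2 MHz > fs/2 = 22.7 MHz, folds to fs − 32.2 MHz = 13.2 MHz.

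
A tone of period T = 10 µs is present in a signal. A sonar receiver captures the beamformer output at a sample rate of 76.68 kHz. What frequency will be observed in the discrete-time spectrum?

23.32 kHz

T = 10 µs → f = 1/T = 100 kHz.
100 kHz mod fs = 23.32 kHz.
23.32 kHz ≤ fs/2 = 38.34 kHz, appears at 23.32 kHz.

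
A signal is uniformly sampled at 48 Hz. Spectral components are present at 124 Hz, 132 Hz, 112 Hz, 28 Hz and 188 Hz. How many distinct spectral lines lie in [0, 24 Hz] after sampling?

4

fs/2 = 24 Hz.
124 Hz mod fs = 28 Hz.
28 Hz > fs/2 = 24 Hz, folds to fs − 28 Hz = 20 Hz.
132 Hz mod fs = 36 Hz.
36 Hz > fs/2 = 24 Hz, folds to fs − 36 Hz = 12 Hz.
112 Hz mod fs = 16 Hz.
16 Hz ≤ fs/2 = 24 Hz, appears at 16 Hz.
28 Hz > fs/2 = 24 Hz, folds to fs − 28 Hz = 20 Hz.
188 Hz mod fs = 44 Hz.
44 Hz > fs/2 = 24 Hz, folds to fs − 44 Hz = 4 Hz.
Distinct values: {4 Hz, 12 Hz, 16 Hz, 20 Hz} → 4.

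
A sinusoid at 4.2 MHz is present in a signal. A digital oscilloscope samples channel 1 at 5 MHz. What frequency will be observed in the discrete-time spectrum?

4.2 MHz > fs/2 = 2.5 MHz, folds to fs − 4.2 MHz = 0.8 MHz.

0.8 MHz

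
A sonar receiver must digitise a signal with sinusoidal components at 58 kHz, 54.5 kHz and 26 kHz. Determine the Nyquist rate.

Highest-frequency component: 58 kHz.
Nyquist rate = 2 × 58 kHz = 116 kHz.

116 kHz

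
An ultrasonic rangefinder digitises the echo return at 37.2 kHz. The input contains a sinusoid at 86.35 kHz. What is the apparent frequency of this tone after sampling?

86.35 kHz mod fs = 11.95 kHz.
11.95 kHz ≤ fs/2 = 18.6 kHz, appears at 11.95 kHz.

11.95 kHz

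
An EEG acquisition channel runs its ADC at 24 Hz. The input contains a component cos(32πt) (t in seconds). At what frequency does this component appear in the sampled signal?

ω = 32π rad/s → f = ω/(2π) = 16 Hz.
16 Hz > fs/2 = 12 Hz, folds to fs − 16 Hz = 8 Hz.

8 Hz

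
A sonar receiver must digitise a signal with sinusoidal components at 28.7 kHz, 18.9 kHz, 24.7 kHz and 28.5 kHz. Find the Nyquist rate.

57.4 kHz

Highest-frequency component: 28.7 kHz.
Nyquist rate = 2 × 28.7 kHz = 57.4 kHz.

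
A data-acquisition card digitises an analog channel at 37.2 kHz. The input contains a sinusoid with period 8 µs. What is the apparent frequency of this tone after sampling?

13.4 kHz

T = 8 µs → f = 1/T = 125 kHz.
125 kHz mod fs = 13.4 kHz.
13.4 kHz ≤ fs/2 = 18.6 kHz, appears at 13.4 kHz.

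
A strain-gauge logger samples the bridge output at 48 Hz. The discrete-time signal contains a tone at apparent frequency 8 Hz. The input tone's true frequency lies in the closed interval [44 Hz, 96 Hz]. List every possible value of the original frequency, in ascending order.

Frequencies that alias to 8 Hz are k·fs ± 8 Hz for integer k ≥ 0.
k=0: 8 Hz.
k=1: 40 Hz, 56 Hz.
k=2: 88 Hz, 104 Hz.
k=3: 136 Hz, 152 Hz.
Within [44 Hz, 96 Hz]: 56 Hz, 88 Hz.

56 Hz, 88 Hz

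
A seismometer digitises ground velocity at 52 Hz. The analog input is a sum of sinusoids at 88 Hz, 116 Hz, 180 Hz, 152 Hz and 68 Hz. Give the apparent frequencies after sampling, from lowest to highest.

fs/2 = 26 Hz.
88 Hz mod fs = 36 Hz.
36 Hz > fs/2 = 26 Hz, folds to fs − 36 Hz = 16 Hz.
116 Hz mod fs = 12 Hz.
12 Hz ≤ fs/2 = 26 Hz, appears at 12 Hz.
180 Hz mod fs = 24 Hz.
24 Hz ≤ fs/2 = 26 Hz, appears at 24 Hz.
152 Hz mod fs = 48 Hz.
48 Hz > fs/2 = 26 Hz, folds to fs − 48 Hz = 4 Hz.
68 Hz mod fs = 16 Hz.
16 Hz ≤ fs/2 = 26 Hz, appears at 16 Hz.
Distinct values: {4 Hz, 12 Hz, 16 Hz, 24 Hz}.

4 Hz, 12 Hz, 16 Hz, 24 Hz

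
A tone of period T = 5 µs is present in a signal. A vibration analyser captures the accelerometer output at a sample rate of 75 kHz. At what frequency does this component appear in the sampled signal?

25 kHz

T = 5 µs → f = 1/T = 200 kHz.
200 kHz mod fs = 50 kHz.
50 kHz > fs/2 = 37.5 kHz, folds to fs − 50 kHz = 25 kHz.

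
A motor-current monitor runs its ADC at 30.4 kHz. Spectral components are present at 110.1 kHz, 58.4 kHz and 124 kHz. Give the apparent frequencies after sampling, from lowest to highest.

2.4 kHz, 11.5 kHz

fs/2 = 15.2 kHz.
110.1 kHz mod fs = 18.9 kHz.
18.9 kHz > fs/2 = 15.2 kHz, folds to fs − 18.9 kHz = 11.5 kHz.
58.4 kHz mod fs = 28 kHz.
28 kHz > fs/2 = 15.2 kHz, folds to fs − 28 kHz = 2.4 kHz.
124 kHz mod fs = 2.4 kHz.
2.4 kHz ≤ fs/2 = 15.2 kHz, appears at 2.4 kHz.
Distinct values: {2.4 kHz, 11.5 kHz}.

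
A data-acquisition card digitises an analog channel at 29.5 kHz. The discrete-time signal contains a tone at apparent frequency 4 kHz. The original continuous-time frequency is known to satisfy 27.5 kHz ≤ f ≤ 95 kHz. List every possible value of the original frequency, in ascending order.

Frequencies that alias to 4 kHz are k·fs ± 4 kHz for integer k ≥ 0.
k=0: 4 kHz.
k=1: 25.5 kHz, 33.5 kHz.
k=2: 55 kHz, 63 kHz.
k=3: 84.5 kHz, 92.5 kHz.
k=4: 114 kHz, 122 kHz.
Within [27.5 kHz, 95 kHz]: 33.5 kHz, 55 kHz, 63 kHz, 84.5 kHz, 92.5 kHz.

33.5 kHz, 55 kHz, 63 kHz, 84.5 kHz, 92.5 kHz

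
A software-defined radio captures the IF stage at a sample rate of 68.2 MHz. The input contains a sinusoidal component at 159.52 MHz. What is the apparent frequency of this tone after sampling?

23.12 MHz

159.52 MHz mod fs = 23.12 MHz.
23.12 MHz ≤ fs/2 = 34.1 MHz, appears at 23.12 MHz.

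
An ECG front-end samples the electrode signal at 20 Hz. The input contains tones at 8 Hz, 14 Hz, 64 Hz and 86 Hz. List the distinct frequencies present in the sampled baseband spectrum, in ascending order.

fs/2 = 10 Hz.
8 Hz ≤ fs/2 = 10 Hz, passes unchanged.
14 Hz > fs/2 = 10 Hz, folds to fs − 14 Hz = 6 Hz.
64 Hz mod fs = 4 Hz.
4 Hz ≤ fs/2 = 10 Hz, appears at 4 Hz.
86 Hz mod fs = 6 Hz.
6 Hz ≤ fs/2 = 10 Hz, appears at 6 Hz.
Distinct values: {4 Hz, 6 Hz, 8 Hz}.

4 Hz, 6 Hz, 8 Hz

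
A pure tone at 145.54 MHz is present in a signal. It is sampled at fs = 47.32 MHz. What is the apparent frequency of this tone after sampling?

145.54 MHz mod fs = 3.58 MHz.
3.58 MHz ≤ fs/2 = 23.66 MHz, appears at 3.58 MHz.

3.58 MHz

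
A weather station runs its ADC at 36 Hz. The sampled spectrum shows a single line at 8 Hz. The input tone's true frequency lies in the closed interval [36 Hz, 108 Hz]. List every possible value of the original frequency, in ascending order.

Frequencies that alias to 8 Hz are k·fs ± 8 Hz for integer k ≥ 0.
k=0: 8 Hz.
k=1: 28 Hz, 44 Hz.
k=2: 64 Hz, 80 Hz.
k=3: 100 Hz, 116 Hz.
k=4: 136 Hz, 152 Hz.
Within [36 Hz, 108 Hz]: 44 Hz, 64 Hz, 80 Hz, 100 Hz.

44 Hz, 64 Hz, 80 Hz, 100 Hz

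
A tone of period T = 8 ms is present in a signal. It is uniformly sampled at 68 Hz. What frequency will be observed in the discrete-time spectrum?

11 Hz

T = 8 ms → f = 1/T = 125 Hz.
125 Hz mod fs = 57 Hz.
57 Hz > fs/2 = 34 Hz, folds to fs − 57 Hz = 11 Hz.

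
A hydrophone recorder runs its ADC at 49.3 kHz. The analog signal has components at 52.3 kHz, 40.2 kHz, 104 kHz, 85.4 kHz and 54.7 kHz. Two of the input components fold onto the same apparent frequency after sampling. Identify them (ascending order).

54.7 kHz, 104 kHz

fs/2 = 24.65 kHz.
52.3 kHz mod fs = 3 kHz.
3 kHz ≤ fs/2 = 24.65 kHz, appears at 3 kHz.
40.2 kHz > fs/2 = 24.65 kHz, folds to fs − 40.2 kHz = 9.1 kHz.
104 kHz mod fs = 5.4 kHz.
5.4 kHz ≤ fs/2 = 24.65 kHz, appears at 5.4 kHz.
85.4 kHz mod fs = 36.1 kHz.
36.1 kHz > fs/2 = 24.65 kHz, folds to fs − 36.1 kHz = 13.2 kHz.
54.7 kHz mod fs = 5.4 kHz.
5.4 kHz ≤ fs/2 = 24.65 kHz, appears at 5.4 kHz.
54.7 kHz and 104 kHz both map to 5.4 kHz.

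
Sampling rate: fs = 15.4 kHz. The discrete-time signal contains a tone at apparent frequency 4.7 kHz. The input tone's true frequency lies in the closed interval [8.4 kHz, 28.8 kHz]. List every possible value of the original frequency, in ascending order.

Frequencies that alias to 4.7 kHz are k·fs ± 4.7 kHz for integer k ≥ 0.
k=0: 4.7 kHz.
k=1: 10.7 kHz, 20.1 kHz.
k=2: 26.1 kHz, 35.5 kHz.
k=3: 41.5 kHz, 50.9 kHz.
Within [8.4 kHz, 28.8 kHz]: 10.7 kHz, 20.1 kHz, 26.1 kHz.

10.7 kHz, 20.1 kHz, 26.1 kHz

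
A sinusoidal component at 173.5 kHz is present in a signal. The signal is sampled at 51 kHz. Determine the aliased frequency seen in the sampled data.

20.5 kHz

173.5 kHz mod fs = 20.5 kHz.
20.5 kHz ≤ fs/2 = 25.5 kHz, appears at 20.5 kHz.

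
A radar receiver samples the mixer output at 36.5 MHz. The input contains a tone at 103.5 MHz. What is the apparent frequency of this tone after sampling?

103.5 MHz mod fs = 30.5 MHz.
30.5 MHz > fs/2 = 18.25 MHz, folds to fs − 30.5 MHz = 6 MHz.

6 MHz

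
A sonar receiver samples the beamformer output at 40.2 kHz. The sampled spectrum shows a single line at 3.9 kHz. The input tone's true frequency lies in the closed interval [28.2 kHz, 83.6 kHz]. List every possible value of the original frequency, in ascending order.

36.3 kHz, 44.1 kHz, 76.5 kHz

Frequencies that alias to 3.9 kHz are k·fs ± 3.9 kHz for integer k ≥ 0.
k=0: 3.9 kHz.
k=1: 36.3 kHz, 44.1 kHz.
k=2: 76.5 kHz, 84.3 kHz.
k=3: 116.7 kHz, 124.5 kHz.
Within [28.2 kHz, 83.6 kHz]: 36.3 kHz, 44.1 kHz, 76.5 kHz.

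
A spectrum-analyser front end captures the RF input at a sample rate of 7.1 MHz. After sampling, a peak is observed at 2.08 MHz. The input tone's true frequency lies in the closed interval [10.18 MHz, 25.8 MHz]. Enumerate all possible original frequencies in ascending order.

Frequencies that alias to 2.08 MHz are k·fs ± 2.08 MHz for integer k ≥ 0.
k=0: 2.08 MHz.
k=1: 5.02 MHz, 9.18 MHz.
k=2: 12.12 MHz, 16.28 MHz.
k=3: 19.22 MHz, 23.38 MHz.
k=4: 26.32 MHz, 30.48 MHz.
Within [10.18 MHz, 25.8 MHz]: 12.12 MHz, 16.28 MHz, 19.22 MHz, 23.38 MHz.

12.12 MHz, 16.28 MHz, 19.22 MHz, 23.38 MHz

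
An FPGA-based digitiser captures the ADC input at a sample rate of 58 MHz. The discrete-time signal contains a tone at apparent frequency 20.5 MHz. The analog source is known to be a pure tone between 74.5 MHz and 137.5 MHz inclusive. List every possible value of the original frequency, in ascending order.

Frequencies that alias to 20.5 MHz are k·fs ± 20.5 MHz for integer k ≥ 0.
k=0: 20.5 MHz.
k=1: 37.5 MHz, 78.5 MHz.
k=2: 95.5 MHz, 136.5 MHz.
k=3: 153.5 MHz, 194.5 MHz.
Within [74.5 MHz, 137.5 MHz]: 78.5 MHz, 95.5 MHz, 136.5 MHz.

78.5 MHz, 95.5 MHz, 136.5 MHz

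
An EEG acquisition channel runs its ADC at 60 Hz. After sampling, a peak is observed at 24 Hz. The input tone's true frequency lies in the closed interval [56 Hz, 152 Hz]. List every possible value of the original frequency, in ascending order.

84 Hz, 96 Hz, 144 Hz

Frequencies that alias to 24 Hz are k·fs ± 24 Hz for integer k ≥ 0.
k=0: 24 Hz.
k=1: 36 Hz, 84 Hz.
k=2: 96 Hz, 144 Hz.
k=3: 156 Hz, 204 Hz.
Within [56 Hz, 152 Hz]: 84 Hz, 96 Hz, 144 Hz.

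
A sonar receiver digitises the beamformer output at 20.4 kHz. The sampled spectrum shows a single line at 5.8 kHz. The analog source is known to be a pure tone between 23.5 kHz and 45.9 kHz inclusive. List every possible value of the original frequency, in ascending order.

Frequencies that alias to 5.8 kHz are k·fs ± 5.8 kHz for integer k ≥ 0.
k=0: 5.8 kHz.
k=1: 14.6 kHz, 26.2 kHz.
k=2: 35 kHz, 46.6 kHz.
k=3: 55.4 kHz, 67 kHz.
Within [23.5 kHz, 45.9 kHz]: 26.2 kHz, 35 kHz.

26.2 kHz, 35 kHz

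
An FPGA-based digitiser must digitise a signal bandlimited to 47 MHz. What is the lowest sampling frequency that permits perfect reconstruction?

94 MHz

Nyquist rate = 2 × 47 MHz = 94 MHz.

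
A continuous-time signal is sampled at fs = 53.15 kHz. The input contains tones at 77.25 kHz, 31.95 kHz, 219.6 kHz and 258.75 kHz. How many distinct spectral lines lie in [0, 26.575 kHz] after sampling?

fs/2 = 26.575 kHz.
77.25 kHz mod fs = 24.1 kHz.
24.1 kHz ≤ fs/2 = 26.575 kHz, appears at 24.1 kHz.
31.95 kHz > fs/2 = 26.575 kHz, folds to fs − 31.95 kHz = 21.2 kHz.
219.6 kHz mod fs = 7 kHz.
7 kHz ≤ fs/2 = 26.575 kHz, appears at 7 kHz.
258.75 kHz mod fs = 46.15 kHz.
46.15 kHz > fs/2 = 26.575 kHz, folds to fs − 46.15 kHz = 7 kHz.
Distinct values: {7 kHz, 21.2 kHz, 24.1 kHz} → 3.

3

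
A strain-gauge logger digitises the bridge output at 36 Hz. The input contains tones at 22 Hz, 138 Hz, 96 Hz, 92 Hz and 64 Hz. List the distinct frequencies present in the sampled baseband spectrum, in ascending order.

fs/2 = 18 Hz.
22 Hz > fs/2 = 18 Hz, folds to fs − 22 Hz = 14 Hz.
138 Hz mod fs = 30 Hz.
30 Hz > fs/2 = 18 Hz, folds to fs − 30 Hz = 6 Hz.
96 Hz mod fs = 24 Hz.
24 Hz > fs/2 = 18 Hz, folds to fs − 24 Hz = 12 Hz.
92 Hz mod fs = 20 Hz.
20 Hz > fs/2 = 18 Hz, folds to fs − 20 Hz = 16 Hz.
64 Hz mod fs = 28 Hz.
28 Hz > fs/2 = 18 Hz, folds to fs − 28 Hz = 8 Hz.
Distinct values: {6 Hz, 8 Hz, 12 Hz, 14 Hz, 16 Hz}.

6 Hz, 8 Hz, 12 Hz, 14 Hz, 16 Hz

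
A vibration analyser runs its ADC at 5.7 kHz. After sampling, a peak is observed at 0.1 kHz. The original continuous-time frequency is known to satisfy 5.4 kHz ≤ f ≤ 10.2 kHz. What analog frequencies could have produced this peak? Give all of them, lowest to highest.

5.6 kHz, 5.8 kHz

Frequencies that alias to 0.1 kHz are k·fs ± 0.1 kHz for integer k ≥ 0.
k=0: 0.1 kHz.
k=1: 5.6 kHz, 5.8 kHz.
k=2: 11.3 kHz, 11.5 kHz.
Within [5.4 kHz, 10.2 kHz]: 5.6 kHz, 5.8 kHz.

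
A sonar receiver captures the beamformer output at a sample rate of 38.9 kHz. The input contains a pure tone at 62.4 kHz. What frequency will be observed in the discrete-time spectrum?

62.4 kHz mod fs = 23.5 kHz.
23.5 kHz > fs/2 = 19.45 kHz, folds to fs − 23.5 kHz = 15.4 kHz.

15.4 kHz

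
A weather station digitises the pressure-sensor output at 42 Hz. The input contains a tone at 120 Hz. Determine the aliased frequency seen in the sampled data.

6 Hz

120 Hz mod fs = 36 Hz.
36 Hz > fs/2 = 21 Hz, folds to fs − 36 Hz = 6 Hz.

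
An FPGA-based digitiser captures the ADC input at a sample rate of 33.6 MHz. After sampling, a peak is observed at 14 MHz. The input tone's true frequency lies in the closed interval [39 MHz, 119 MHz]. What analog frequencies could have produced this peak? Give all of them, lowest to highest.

47.6 MHz, 53.2 MHz, 81.2 MHz, 86.8 MHz, 114.8 MHz

Frequencies that alias to 14 MHz are k·fs ± 14 MHz for integer k ≥ 0.
k=0: 14 MHz.
k=1: 19.6 MHz, 47.6 MHz.
k=2: 53.2 MHz, 81.2 MHz.
k=3: 86.8 MHz, 114.8 MHz.
k=4: 120.4 MHz, 148.4 MHz.
Within [39 MHz, 119 MHz]: 47.6 MHz, 53.2 MHz, 81.2 MHz, 86.8 MHz, 114.8 MHz.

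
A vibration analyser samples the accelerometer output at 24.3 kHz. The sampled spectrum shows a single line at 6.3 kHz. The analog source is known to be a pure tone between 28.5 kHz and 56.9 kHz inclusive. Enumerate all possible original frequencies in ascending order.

Frequencies that alias to 6.3 kHz are k·fs ± 6.3 kHz for integer k ≥ 0.
k=0: 6.3 kHz.
k=1: 18 kHz, 30.6 kHz.
k=2: 42.3 kHz, 54.9 kHz.
k=3: 66.6 kHz, 79.2 kHz.
Within [28.5 kHz, 56.9 kHz]: 30.6 kHz, 42.3 kHz, 54.9 kHz.

30.6 kHz, 42.3 kHz, 54.9 kHz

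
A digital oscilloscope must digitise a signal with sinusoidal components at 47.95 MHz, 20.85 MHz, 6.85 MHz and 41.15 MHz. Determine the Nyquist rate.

Highest-frequency component: 47.95 MHz.
Nyquist rate = 2 × 47.95 MHz = 95.9 MHz.

95.9 MHz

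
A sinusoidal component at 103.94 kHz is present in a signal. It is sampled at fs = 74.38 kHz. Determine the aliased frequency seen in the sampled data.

103.94 kHz mod fs = 29.56 kHz.
29.56 kHz ≤ fs/2 = 37.19 kHz, appears at 29.56 kHz.

29.56 kHz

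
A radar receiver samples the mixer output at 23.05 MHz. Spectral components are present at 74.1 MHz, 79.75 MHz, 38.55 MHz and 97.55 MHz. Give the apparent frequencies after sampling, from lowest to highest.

fs/2 = 11.525 MHz.
74.1 MHz mod fs = 4.95 MHz.
4.95 MHz ≤ fs/2 = 11.525 MHz, appears at 4.95 MHz.
79.75 MHz mod fs = 10.6 MHz.
10.6 MHz ≤ fs/2 = 11.525 MHz, appears at 10.6 MHz.
38.55 MHz mod fs = 15.5 MHz.
15.5 MHz > fs/2 = 11.525 MHz, folds to fs − 15.5 MHz = 7.55 MHz.
97.55 MHz mod fs = 5.35 MHz.
5.35 MHz ≤ fs/2 = 11.525 MHz, appears at 5.35 MHz.
Distinct values: {4.95 MHz, 5.35 MHz, 7.55 MHz, 10.6 MHz}.

4.95 MHz, 5.35 MHz, 7.55 MHz, 10.6 MHz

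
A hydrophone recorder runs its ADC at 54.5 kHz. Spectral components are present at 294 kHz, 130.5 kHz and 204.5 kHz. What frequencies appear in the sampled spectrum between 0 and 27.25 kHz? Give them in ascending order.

fs/2 = 27.25 kHz.
294 kHz mod fs = 21.5 kHz.
21.5 kHz ≤ fs/2 = 27.25 kHz, appears at 21.5 kHz.
130.5 kHz mod fs = 21.5 kHz.
21.5 kHz ≤ fs/2 = 27.25 kHz, appears at 21.5 kHz.
204.5 kHz mod fs = 41 kHz.
41 kHz > fs/2 = 27.25 kHz, folds to fs − 41 kHz = 13.5 kHz.
Distinct values: {13.5 kHz, 21.5 kHz}.

13.5 kHz, 21.5 kHz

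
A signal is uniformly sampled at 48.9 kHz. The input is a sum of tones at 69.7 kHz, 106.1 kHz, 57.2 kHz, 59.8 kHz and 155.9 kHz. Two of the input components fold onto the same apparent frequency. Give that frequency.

8.3 kHz

fs/2 = 24.45 kHz.
69.7 kHz mod fs = 20.8 kHz.
20.8 kHz ≤ fs/2 = 24.45 kHz, appears at 20.8 kHz.
106.1 kHz mod fs = 8.3 kHz.
8.3 kHz ≤ fs/2 = 24.45 kHz, appears at 8.3 kHz.
57.2 kHz mod fs = 8.3 kHz.
8.3 kHz ≤ fs/2 = 24.45 kHz, appears at 8.3 kHz.
59.8 kHz mod fs = 10.9 kHz.
10.9 kHz ≤ fs/2 = 24.45 kHz, appears at 10.9 kHz.
155.9 kHz mod fs = 9.2 kHz.
9.2 kHz ≤ fs/2 = 24.45 kHz, appears at 9.2 kHz.
57.2 kHz and 106.1 kHz both map to 8.3 kHz.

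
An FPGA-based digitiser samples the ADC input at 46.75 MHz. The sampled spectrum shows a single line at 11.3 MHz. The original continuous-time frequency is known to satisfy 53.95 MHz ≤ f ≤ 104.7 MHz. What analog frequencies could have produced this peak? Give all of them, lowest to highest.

Frequencies that alias to 11.3 MHz are k·fs ± 11.3 MHz for integer k ≥ 0.
k=0: 11.3 MHz.
k=1: 35.45 MHz, 58.05 MHz.
k=2: 82.2 MHz, 104.8 MHz.
k=3: 128.95 MHz, 151.55 MHz.
Within [53.95 MHz, 104.7 MHz]: 58.05 MHz, 82.2 MHz.

58.05 MHz, 82.2 MHz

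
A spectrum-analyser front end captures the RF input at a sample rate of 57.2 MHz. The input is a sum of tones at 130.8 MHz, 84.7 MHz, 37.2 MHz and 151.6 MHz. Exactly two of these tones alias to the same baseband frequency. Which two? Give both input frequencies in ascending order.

fs/2 = 28.6 MHz.
130.8 MHz mod fs = 16.4 MHz.
16.4 MHz ≤ fs/2 = 28.6 MHz, appears at 16.4 MHz.
84.7 MHz mod fs = 27.5 MHz.
27.5 MHz ≤ fs/2 = 28.6 MHz, appears at 27.5 MHz.
37.2 MHz > fs/2 = 28.6 MHz, folds to fs − 37.2 MHz = 20 MHz.
151.6 MHz mod fs = 37.2 MHz.
37.2 MHz > fs/2 = 28.6 MHz, folds to fs − 37.2 MHz = 20 MHz.
37.2 MHz and 151.6 MHz both map to 20 MHz.

37.2 MHz, 151.6 MHz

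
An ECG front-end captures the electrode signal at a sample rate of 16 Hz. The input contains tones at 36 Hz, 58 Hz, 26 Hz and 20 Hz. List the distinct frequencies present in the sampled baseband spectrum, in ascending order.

4 Hz, 6 Hz

fs/2 = 8 Hz.
36 Hz mod fs = 4 Hz.
4 Hz ≤ fs/2 = 8 Hz, appears at 4 Hz.
58 Hz mod fs = 10 Hz.
10 Hz > fs/2 = 8 Hz, folds to fs − 10 Hz = 6 Hz.
26 Hz mod fs = 10 Hz.
10 Hz > fs/2 = 8 Hz, folds to fs − 10 Hz = 6 Hz.
20 Hz mod fs = 4 Hz.
4 Hz ≤ fs/2 = 8 Hz, appears at 4 Hz.
Distinct values: {4 Hz, 6 Hz}.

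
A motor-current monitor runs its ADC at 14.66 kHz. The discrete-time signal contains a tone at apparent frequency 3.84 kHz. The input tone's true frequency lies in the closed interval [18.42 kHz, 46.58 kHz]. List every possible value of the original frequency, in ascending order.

Frequencies that alias to 3.84 kHz are k·fs ± 3.84 kHz for integer k ≥ 0.
k=0: 3.84 kHz.
k=1: 10.82 kHz, 18.5 kHz.
k=2: 25.48 kHz, 33.16 kHz.
k=3: 40.14 kHz, 47.82 kHz.
k=4: 54.8 kHz, 62.48 kHz.
Within [18.42 kHz, 46.58 kHz]: 18.5 kHz, 25.48 kHz, 33.16 kHz, 40.14 kHz.

18.5 kHz, 25.48 kHz, 33.16 kHz, 40.14 kHz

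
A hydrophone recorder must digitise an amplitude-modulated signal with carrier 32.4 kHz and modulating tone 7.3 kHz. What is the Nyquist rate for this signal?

AM sidebands sit at fc ± fm = 25.1 kHz and 39.7 kHz.
Highest-frequency component: 39.7 kHz.
Nyquist rate = 2 × 39.7 kHz = 79.4 kHz.

79.4 kHz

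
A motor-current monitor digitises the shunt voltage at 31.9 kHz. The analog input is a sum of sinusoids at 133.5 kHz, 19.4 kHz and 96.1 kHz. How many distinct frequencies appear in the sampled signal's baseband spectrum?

3

fs/2 = 15.95 kHz.
133.5 kHz mod fs = 5.9 kHz.
5.9 kHz ≤ fs/2 = 15.95 kHz, appears at 5.9 kHz.
19.4 kHz > fs/2 = 15.95 kHz, folds to fs − 19.4 kHz = 12.5 kHz.
96.1 kHz mod fs = 0.4 kHz.
0.4 kHz ≤ fs/2 = 15.95 kHz, appears at 0.4 kHz.
Distinct values: {0.4 kHz, 5.9 kHz, 12.5 kHz} → 3.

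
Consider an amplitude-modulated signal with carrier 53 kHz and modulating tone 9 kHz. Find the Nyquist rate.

AM sidebands sit at fc ± fm = 44 kHz and 62 kHz.
Highest-frequency component: 62 kHz.
Nyquist rate = 2 × 62 kHz = 124 kHz.

124 kHz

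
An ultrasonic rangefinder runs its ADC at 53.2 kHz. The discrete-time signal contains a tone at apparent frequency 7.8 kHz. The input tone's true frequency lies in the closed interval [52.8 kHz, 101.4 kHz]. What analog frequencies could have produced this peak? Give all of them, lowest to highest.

Frequencies that alias to 7.8 kHz are k·fs ± 7.8 kHz for integer k ≥ 0.
k=0: 7.8 kHz.
k=1: 45.4 kHz, 61 kHz.
k=2: 98.6 kHz, 114.2 kHz.
k=3: 151.8 kHz, 167.4 kHz.
Within [52.8 kHz, 101.4 kHz]: 61 kHz, 98.6 kHz.

61 kHz, 98.6 kHz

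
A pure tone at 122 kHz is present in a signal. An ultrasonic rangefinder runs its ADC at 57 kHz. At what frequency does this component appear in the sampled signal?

8 kHz

122 kHz mod fs = 8 kHz.
8 kHz ≤ fs/2 = 28.5 kHz, appears at 8 kHz.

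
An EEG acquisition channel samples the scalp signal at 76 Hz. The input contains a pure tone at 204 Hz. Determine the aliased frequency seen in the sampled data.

204 Hz mod fs = 52 Hz.
52 Hz > fs/2 = 38 Hz, folds to fs − 52 Hz = 24 Hz.

24 Hz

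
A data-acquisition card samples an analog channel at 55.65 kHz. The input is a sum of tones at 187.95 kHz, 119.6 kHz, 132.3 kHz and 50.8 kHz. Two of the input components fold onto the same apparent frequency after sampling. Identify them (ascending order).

fs/2 = 27.825 kHz.
187.95 kHz mod fs = 21 kHz.
21 kHz ≤ fs/2 = 27.825 kHz, appears at 21 kHz.
119.6 kHz mod fs = 8.3 kHz.
8.3 kHz ≤ fs/2 = 27.825 kHz, appears at 8.3 kHz.
132.3 kHz mod fs = 21 kHz.
21 kHz ≤ fs/2 = 27.825 kHz, appears at 21 kHz.
50.8 kHz > fs/2 = 27.825 kHz, folds to fs − 50.8 kHz = 4.85 kHz.
132.3 kHz and 187.95 kHz both map to 21 kHz.

132.3 kHz, 187.95 kHz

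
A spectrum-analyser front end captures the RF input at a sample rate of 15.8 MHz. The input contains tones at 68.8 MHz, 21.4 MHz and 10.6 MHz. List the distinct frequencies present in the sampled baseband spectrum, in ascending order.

5.2 MHz, 5.6 MHz

fs/2 = 7.9 MHz.
68.8 MHz mod fs = 5.6 MHz.
5.6 MHz ≤ fs/2 = 7.9 MHz, appears at 5.6 MHz.
21.4 MHz mod fs = 5.6 MHz.
5.6 MHz ≤ fs/2 = 7.9 MHz, appears at 5.6 MHz.
10.6 MHz > fs/2 = 7.9 MHz, folds to fs − 10.6 MHz = 5.2 MHz.
Distinct values: {5.2 MHz, 5.6 MHz}.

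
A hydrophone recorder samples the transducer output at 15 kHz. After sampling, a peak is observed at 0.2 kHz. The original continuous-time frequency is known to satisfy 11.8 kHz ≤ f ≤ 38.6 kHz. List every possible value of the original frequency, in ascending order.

Frequencies that alias to 0.2 kHz are k·fs ± 0.2 kHz for integer k ≥ 0.
k=0: 0.2 kHz.
k=1: 14.8 kHz, 15.2 kHz.
k=2: 29.8 kHz, 30.2 kHz.
k=3: 44.8 kHz, 45.2 kHz.
Within [11.8 kHz, 38.6 kHz]: 14.8 kHz, 15.2 kHz, 29.8 kHz, 30.2 kHz.

14.8 kHz, 15.2 kHz, 29.8 kHz, 30.2 kHz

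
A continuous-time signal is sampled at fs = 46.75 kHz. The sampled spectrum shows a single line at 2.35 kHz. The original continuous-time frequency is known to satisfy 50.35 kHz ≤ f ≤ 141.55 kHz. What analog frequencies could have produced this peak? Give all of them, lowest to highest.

Frequencies that alias to 2.35 kHz are k·fs ± 2.35 kHz for integer k ≥ 0.
k=0: 2.35 kHz.
k=1: 44.4 kHz, 49.1 kHz.
k=2: 91.15 kHz, 95.85 kHz.
k=3: 137.9 kHz, 142.6 kHz.
k=4: 184.65 kHz, 189.35 kHz.
Within [50.35 kHz, 141.55 kHz]: 91.15 kHz, 95.85 kHz, 137.9 kHz.

91.15 kHz, 95.85 kHz, 137.9 kHz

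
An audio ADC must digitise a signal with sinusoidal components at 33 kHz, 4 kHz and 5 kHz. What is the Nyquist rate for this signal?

66 kHz

Highest-frequency component: 33 kHz.
Nyquist rate = 2 × 33 kHz = 66 kHz.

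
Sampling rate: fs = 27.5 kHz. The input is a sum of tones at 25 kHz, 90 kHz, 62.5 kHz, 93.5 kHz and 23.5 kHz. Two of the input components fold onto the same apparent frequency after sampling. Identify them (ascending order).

62.5 kHz, 90 kHz

fs/2 = 13.75 kHz.
25 kHz > fs/2 = 13.75 kHz, folds to fs − 25 kHz = 2.5 kHz.
90 kHz mod fs = 7.5 kHz.
7.5 kHz ≤ fs/2 = 13.75 kHz, appears at 7.5 kHz.
62.5 kHz mod fs = 7.5 kHz.
7.5 kHz ≤ fs/2 = 13.75 kHz, appears at 7.5 kHz.
93.5 kHz mod fs = 11 kHz.
11 kHz ≤ fs/2 = 13.75 kHz, appears at 11 kHz.
23.5 kHz > fs/2 = 13.75 kHz, folds to fs − 23.5 kHz = 4 kHz.
62.5 kHz and 90 kHz both map to 7.5 kHz.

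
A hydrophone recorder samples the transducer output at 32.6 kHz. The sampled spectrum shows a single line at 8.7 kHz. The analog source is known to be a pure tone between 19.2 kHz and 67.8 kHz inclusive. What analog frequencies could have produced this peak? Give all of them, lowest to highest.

Frequencies that alias to 8.7 kHz are k·fs ± 8.7 kHz for integer k ≥ 0.
k=0: 8.7 kHz.
k=1: 23.9 kHz, 41.3 kHz.
k=2: 56.5 kHz, 73.9 kHz.
k=3: 89.1 kHz, 106.5 kHz.
Within [19.2 kHz, 67.8 kHz]: 23.9 kHz, 41.3 kHz, 56.5 kHz.

23.9 kHz, 41.3 kHz, 56.5 kHz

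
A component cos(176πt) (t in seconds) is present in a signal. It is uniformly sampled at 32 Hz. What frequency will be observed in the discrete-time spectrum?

ω = 176π rad/s → f = ω/(2π) = 88 Hz.
88 Hz mod fs = 24 Hz.
24 Hz > fs/2 = 16 Hz, folds to fs − 24 Hz = 8 Hz.

8 Hz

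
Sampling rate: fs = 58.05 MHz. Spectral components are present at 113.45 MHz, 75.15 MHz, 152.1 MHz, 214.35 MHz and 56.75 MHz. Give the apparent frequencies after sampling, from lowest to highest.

1.3 MHz, 2.65 MHz, 17.1 MHz, 17.85 MHz, 22.05 MHz

fs/2 = 29.025 MHz.
113.45 MHz mod fs = 55.4 MHz.
55.4 MHz > fs/2 = 29.025 MHz, folds to fs − 55.4 MHz = 2.65 MHz.
75.15 MHz mod fs = 17.1 MHz.
17.1 MHz ≤ fs/2 = 29.025 MHz, appears at 17.1 MHz.
152.1 MHz mod fs = 36 MHz.
36 MHz > fs/2 = 29.025 MHz, folds to fs − 36 MHz = 22.05 MHz.
214.35 MHz mod fs = 40.2 MHz.
40.2 MHz > fs/2 = 29.025 MHz, folds to fs − 40.2 MHz = 17.85 MHz.
56.75 MHz > fs/2 = 29.025 MHz, folds to fs − 56.75 MHz = 1.3 MHz.
Distinct values: {1.3 MHz, 2.65 MHz, 17.1 MHz, 17.85 MHz, 22.05 MHz}.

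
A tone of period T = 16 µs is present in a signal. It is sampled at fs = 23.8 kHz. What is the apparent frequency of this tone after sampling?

8.9 kHz

T = 16 µs → f = 1/T = 62.5 kHz.
62.5 kHz mod fs = 14.9 kHz.
14.9 kHz > fs/2 = 11.9 kHz, folds to fs − 14.9 kHz = 8.9 kHz.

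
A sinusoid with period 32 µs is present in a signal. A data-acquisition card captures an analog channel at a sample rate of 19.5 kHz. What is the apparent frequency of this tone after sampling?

T = 32 µs → f = 1/T = 31.25 kHz.
31.25 kHz mod fs = 11.75 kHz.
11.75 kHz > fs/2 = 9.75 kHz, folds to fs − 11.75 kHz = 7.75 kHz.

7.75 kHz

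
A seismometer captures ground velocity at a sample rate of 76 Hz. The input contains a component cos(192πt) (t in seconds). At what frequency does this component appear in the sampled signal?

20 Hz

ω = 192π rad/s → f = ω/(2π) = 96 Hz.
96 Hz mod fs = 20 Hz.
20 Hz ≤ fs/2 = 38 Hz, appears at 20 Hz.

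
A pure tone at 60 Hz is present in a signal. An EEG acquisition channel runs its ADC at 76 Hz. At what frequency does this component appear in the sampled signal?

60 Hz > fs/2 = 38 Hz, folds to fs − 60 Hz = 16 Hz.

16 Hz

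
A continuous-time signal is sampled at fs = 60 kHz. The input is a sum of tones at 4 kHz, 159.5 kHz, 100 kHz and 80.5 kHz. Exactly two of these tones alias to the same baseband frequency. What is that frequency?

fs/2 = 30 kHz.
4 kHz ≤ fs/2 = 30 kHz, passes unchanged.
159.5 kHz mod fs = 39.5 kHz.
39.5 kHz > fs/2 = 30 kHz, folds to fs − 39.5 kHz = 20.5 kHz.
100 kHz mod fs = 40 kHz.
40 kHz > fs/2 = 30 kHz, folds to fs − 40 kHz = 20 kHz.
80.5 kHz mod fs = 20.5 kHz.
20.5 kHz ≤ fs/2 = 30 kHz, appears at 20.5 kHz.
80.5 kHz and 159.5 kHz both map to 20.5 kHz.

20.5 kHz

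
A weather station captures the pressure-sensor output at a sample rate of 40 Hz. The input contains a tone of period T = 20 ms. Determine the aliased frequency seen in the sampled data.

T = 20 ms → f = 1/T = 50 Hz.
50 Hz mod fs = 10 Hz.
10 Hz ≤ fs/2 = 20 Hz, appears at 10 Hz.

10 Hz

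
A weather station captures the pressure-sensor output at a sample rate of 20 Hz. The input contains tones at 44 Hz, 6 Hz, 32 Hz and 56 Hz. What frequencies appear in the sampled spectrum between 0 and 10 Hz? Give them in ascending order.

fs/2 = 10 Hz.
44 Hz mod fs = 4 Hz.
4 Hz ≤ fs/2 = 10 Hz, appears at 4 Hz.
6 Hz ≤ fs/2 = 10 Hz, passes unchanged.
32 Hz mod fs = 12 Hz.
12 Hz > fs/2 = 10 Hz, folds to fs − 12 Hz = 8 Hz.
56 Hz mod fs = 16 Hz.
16 Hz > fs/2 = 10 Hz, folds to fs − 16 Hz = 4 Hz.
Distinct values: {4 Hz, 6 Hz, 8 Hz}.

4 Hz, 6 Hz, 8 Hz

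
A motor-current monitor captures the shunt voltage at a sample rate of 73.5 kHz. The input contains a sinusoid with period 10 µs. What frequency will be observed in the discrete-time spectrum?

T = 10 µs → f = 1/T = 100 kHz.
100 kHz mod fs = 26.5 kHz.
26.5 kHz ≤ fs/2 = 36.75 kHz, appears at 26.5 kHz.

26.5 kHz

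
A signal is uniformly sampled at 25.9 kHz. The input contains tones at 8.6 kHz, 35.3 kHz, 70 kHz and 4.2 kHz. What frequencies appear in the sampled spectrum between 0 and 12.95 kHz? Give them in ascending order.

4.2 kHz, 7.7 kHz, 8.6 kHz, 9.4 kHz

fs/2 = 12.95 kHz.
8.6 kHz ≤ fs/2 = 12.95 kHz, passes unchanged.
35.3 kHz mod fs = 9.4 kHz.
9.4 kHz ≤ fs/2 = 12.95 kHz, appears at 9.4 kHz.
70 kHz mod fs = 18.2 kHz.
18.2 kHz > fs/2 = 12.95 kHz, folds to fs − 18.2 kHz = 7.7 kHz.
4.2 kHz ≤ fs/2 = 12.95 kHz, passes unchanged.
Distinct values: {4.2 kHz, 7.7 kHz, 8.6 kHz, 9.4 kHz}.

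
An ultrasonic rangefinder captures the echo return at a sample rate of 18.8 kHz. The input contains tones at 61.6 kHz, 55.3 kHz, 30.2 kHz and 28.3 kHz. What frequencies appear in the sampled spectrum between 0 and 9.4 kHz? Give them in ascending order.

fs/2 = 9.4 kHz.
61.6 kHz mod fs = 5.2 kHz.
5.2 kHz ≤ fs/2 = 9.4 kHz, appears at 5.2 kHz.
55.3 kHz mod fs = 17.7 kHz.
17.7 kHz > fs/2 = 9.4 kHz, folds to fs − 17.7 kHz = 1.1 kHz.
30.2 kHz mod fs = 11.4 kHz.
11.4 kHz > fs/2 = 9.4 kHz, folds to fs − 11.4 kHz = 7.4 kHz.
28.3 kHz mod fs = 9.5 kHz.
9.5 kHz > fs/2 = 9.4 kHz, folds to fs − 9.5 kHz = 9.3 kHz.
Distinct values: {1.1 kHz, 5.2 kHz, 7.4 kHz, 9.3 kHz}.

1.1 kHz, 5.2 kHz, 7.4 kHz, 9.3 kHz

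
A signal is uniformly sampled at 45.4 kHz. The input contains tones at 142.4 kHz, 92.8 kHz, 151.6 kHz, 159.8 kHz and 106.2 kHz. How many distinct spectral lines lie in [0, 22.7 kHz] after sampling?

fs/2 = 22.7 kHz.
142.4 kHz mod fs = 6.2 kHz.
6.2 kHz ≤ fs/2 = 22.7 kHz, appears at 6.2 kHz.
92.8 kHz mod fs = 2 kHz.
2 kHz ≤ fs/2 = 22.7 kHz, appears at 2 kHz.
151.6 kHz mod fs = 15.4 kHz.
15.4 kHz ≤ fs/2 = 22.7 kHz, appears at 15.4 kHz.
159.8 kHz mod fs = 23.6 kHz.
23.6 kHz > fs/2 = 22.7 kHz, folds to fs − 23.6 kHz = 21.8 kHz.
106.2 kHz mod fs = 15.4 kHz.
15.4 kHz ≤ fs/2 = 22.7 kHz, appears at 15.4 kHz.
Distinct values: {2 kHz, 6.2 kHz, 15.4 kHz, 21.8 kHz} → 4.

4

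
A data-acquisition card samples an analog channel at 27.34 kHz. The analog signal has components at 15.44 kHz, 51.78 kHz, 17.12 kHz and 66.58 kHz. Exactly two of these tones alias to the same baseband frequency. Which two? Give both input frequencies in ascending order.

fs/2 = 13.67 kHz.
15.44 kHz > fs/2 = 13.67 kHz, folds to fs − 15.44 kHz = 11.9 kHz.
51.78 kHz mod fs = 24.44 kHz.
24.44 kHz > fs/2 = 13.67 kHz, folds to fs − 24.44 kHz = 2.9 kHz.
17.12 kHz > fs/2 = 13.67 kHz, folds to fs − 17.12 kHz = 10.22 kHz.
66.58 kHz mod fs = 11.9 kHz.
11.9 kHz ≤ fs/2 = 13.67 kHz, appears at 11.9 kHz.
15.44 kHz and 66.58 kHz both map to 11.9 kHz.

15.44 kHz, 66.58 kHz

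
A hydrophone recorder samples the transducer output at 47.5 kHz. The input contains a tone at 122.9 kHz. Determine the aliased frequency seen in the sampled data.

19.6 kHz

122.9 kHz mod fs = 27.9 kHz.
27.9 kHz > fs/2 = 23.75 kHz, folds to fs − 27.9 kHz = 19.6 kHz.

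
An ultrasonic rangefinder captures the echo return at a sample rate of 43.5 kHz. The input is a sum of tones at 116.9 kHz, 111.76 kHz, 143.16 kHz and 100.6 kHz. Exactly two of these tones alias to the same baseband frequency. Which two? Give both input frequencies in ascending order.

100.6 kHz, 116.9 kHz

fs/2 = 21.75 kHz.
116.9 kHz mod fs = 29.9 kHz.
29.9 kHz > fs/2 = 21.75 kHz, folds to fs − 29.9 kHz = 13.6 kHz.
111.76 kHz mod fs = 24.76 kHz.
24.76 kHz > fs/2 = 21.75 kHz, folds to fs − 24.76 kHz = 18.74 kHz.
143.16 kHz mod fs = 12.66 kHz.
12.66 kHz ≤ fs/2 = 21.75 kHz, appears at 12.66 kHz.
100.6 kHz mod fs = 13.6 kHz.
13.6 kHz ≤ fs/2 = 21.75 kHz, appears at 13.6 kHz.
100.6 kHz and 116.9 kHz both map to 13.6 kHz.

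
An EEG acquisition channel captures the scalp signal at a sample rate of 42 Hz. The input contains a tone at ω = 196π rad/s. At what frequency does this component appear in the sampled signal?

ω = 196π rad/s → f = ω/(2π) = 98 Hz.
98 Hz mod fs = 14 Hz.
14 Hz ≤ fs/2 = 21 Hz, appears at 14 Hz.

14 Hz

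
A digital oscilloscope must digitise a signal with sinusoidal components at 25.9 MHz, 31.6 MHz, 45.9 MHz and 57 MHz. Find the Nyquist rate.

114 MHz

Highest-frequency component: 57 MHz.
Nyquist rate = 2 × 57 MHz = 114 MHz.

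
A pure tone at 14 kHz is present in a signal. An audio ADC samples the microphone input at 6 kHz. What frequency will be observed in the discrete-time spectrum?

14 kHz mod fs = 2 kHz.
2 kHz ≤ fs/2 = 3 kHz, appears at 2 kHz.

2 kHz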